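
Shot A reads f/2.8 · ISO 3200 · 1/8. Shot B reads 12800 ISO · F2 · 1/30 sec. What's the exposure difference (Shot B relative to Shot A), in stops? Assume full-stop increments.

Aperture: f/2.8 → f/2 — 1 stop larger aperture (brighter).
Shutter speed: 1/8 → 1/15 → 1/30 — 2 stops faster (darker).
ISO: 3200 → 6400 → 12800 — 2 stops raised (brighter).
Net: +1 −2 +2 = +1 stop.

1 stop brighter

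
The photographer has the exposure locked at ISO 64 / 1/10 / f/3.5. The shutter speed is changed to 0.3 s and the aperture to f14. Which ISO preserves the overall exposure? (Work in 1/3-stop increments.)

Shutter speed: 1/10 → 1/8 → 1/6 → 1/5 → 1/4 → 0.3 — 1 2/3 stops longer (brighter).
Aperture: f/3.5 → f/4 → f/4.5 → f/5 → f/5.6 → f/6.3 → f/7.1 → f/8 → f/9 → f/10 → f/11 → f/13 → f/14 — 4 stops stopped down (darker).
Net change so far: 2 1/3 stops darker. Offset with the ISO: 64 → 80 → 100 → 125 → 160 → 200 → 250 → 320.

ISO 320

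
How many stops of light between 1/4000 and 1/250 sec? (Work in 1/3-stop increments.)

1/4000 → 1/3200 → 1/2500 → 1/2000 → 1/1600 → 1/1250 → 1/1000 → 1/800 → 1/640 → 1/500 → 1/400 → 1/320 → 1/250 — count the steps: 12 third-stops = 4 stops.

4 stops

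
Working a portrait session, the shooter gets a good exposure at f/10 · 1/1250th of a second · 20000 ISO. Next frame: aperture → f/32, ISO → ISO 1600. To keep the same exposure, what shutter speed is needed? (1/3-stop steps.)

Aperture: f/10 → f/11 → f/13 → f/14 → f/16 → f/18 → f/20 → f/22 → f/25 → f/29 → f/32 — 3 1/3 stops stopped down (darker).
ISO: 20000 → 16000 → 12800 → 10000 → 8000 → 6400 → 5000 → 4000 → 3200 → 2500 → 2000 → 1600 — 3 2/3 stops dropped (darker).
Net change so far: 7 stops darker. Offset with the shutter speed: 1/1250 → 1/1000 → 1/800 → 1/640 → 1/500 → 1/400 → 1/320 → 1/250 → 1/200 → 1/160 → 1/125 → 1/100 → 1/80 → 1/60 → 1/50 → 1/40 → 1/30 → 1/25 → 1/20 → 1/15 → 1/13 → 1/10.

1/10s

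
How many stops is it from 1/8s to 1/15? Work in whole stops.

1 stop

1/8 → 1/15 — count the steps: 1 stop.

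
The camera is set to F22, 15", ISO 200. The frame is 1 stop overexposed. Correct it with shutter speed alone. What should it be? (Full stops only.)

Overexposed by 1 stop → need 1 stop darker.
Shutter speed: 15 → 8.

8 s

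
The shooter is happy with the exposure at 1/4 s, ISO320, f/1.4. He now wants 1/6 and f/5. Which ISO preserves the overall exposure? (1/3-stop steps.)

Shutter speed: 1/4 → 1/5 → 1/6 — 2/3 stop faster (darker).
Aperture: f/1.4 → f/1.6 → f/1.8 → f/2 → f/2.2 → f/2.5 → f/2.8 → f/3.2 → f/3.5 → f/4 → f/4.5 → f/5 — 3 2/3 stops smaller aperture (darker).
Net change so far: 4 1/3 stops darker. Offset with the ISO: 320 → 400 → 500 → 640 → 800 → 1000 → 1250 → 1600 → 2000 → 2500 → 3200 → 4000 → 5000 → 6400.

ISO 6400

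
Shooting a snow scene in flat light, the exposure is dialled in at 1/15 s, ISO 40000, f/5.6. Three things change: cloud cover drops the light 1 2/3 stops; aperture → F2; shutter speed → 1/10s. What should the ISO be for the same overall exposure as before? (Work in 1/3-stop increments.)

Scene light: 1 2/3 stops darker.
Aperture: f/5.6 → f/5 → f/4.5 → f/4 → f/3.5 → f/3.2 → f/2.8 → f/2.5 → f/2.2 → f/2 — 3 stops larger aperture (brighter).
Shutter speed: 1/15 → 1/13 → 1/10 — 2/3 stop slower (brighter).
Net so far: 2 stops brighter. ISO: 40000 → 32000 → 25600 → 20000 → 16000 → 12800 → 10000.

ISO 10000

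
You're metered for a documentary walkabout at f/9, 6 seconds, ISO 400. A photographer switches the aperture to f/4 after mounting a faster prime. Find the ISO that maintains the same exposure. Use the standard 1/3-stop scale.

ISO 80

Aperture: f/9 → f/8 → f/7.1 → f/6.3 → f/5.6 → f/5 → f/4.5 → f/4 — 2 1/3 stops wider (brighter).
Need 2 1/3 stops darker from the ISO: 400 → 320 → 250 → 200 → 160 → 125 → 100 → 80.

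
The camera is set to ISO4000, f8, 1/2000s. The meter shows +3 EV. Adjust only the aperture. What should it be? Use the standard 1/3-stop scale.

f/22

Overexposed by 3 stops → need 3 stops darker.
Aperture: f/8 → f/9 → f/10 → f/11 → f/13 → f/14 → f/16 → f/18 → f/20 → f/22.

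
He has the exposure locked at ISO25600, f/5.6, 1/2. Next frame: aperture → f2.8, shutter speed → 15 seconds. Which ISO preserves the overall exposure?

Aperture: f/5.6 → f/4 → f/2.8 — 2 stops wider (brighter).
Shutter speed: 1/2 → 1 → 2 → 4 → 8 → 15 — 5 stops slower (brighter).
Net change so far: 7 stops brighter. Offset with the ISO: 25600 → 12800 → 6400 → 3200 → 1600 → 800 → 400 → 200.

ISO 200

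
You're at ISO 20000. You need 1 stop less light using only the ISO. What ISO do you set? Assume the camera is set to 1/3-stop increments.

ISO: 20000 → 16000 → 12800 → 10000 — 1 stop dropped (darker).

ISO 10000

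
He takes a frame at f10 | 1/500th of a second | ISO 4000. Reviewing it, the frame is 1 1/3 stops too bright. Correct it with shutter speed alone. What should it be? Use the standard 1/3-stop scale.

Overexposed by 1 1/3 stops → need 1 1/3 stops darker.
Shutter speed: 1/500 → 1/640 → 1/800 → 1/1000 → 1/1250.

1/1250s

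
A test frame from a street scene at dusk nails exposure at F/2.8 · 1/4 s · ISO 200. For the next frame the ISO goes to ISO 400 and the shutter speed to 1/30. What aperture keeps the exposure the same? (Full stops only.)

f/1.4

ISO: 200 → 400 — 1 stop raised (brighter).
Shutter speed: 1/4 → 1/8 → 1/15 → 1/30 — 3 stops faster (darker).
Net change so far: 2 stops darker. Offset with the aperture: f/2.8 → f/2 → f/1.4.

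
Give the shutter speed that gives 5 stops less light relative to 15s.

1/2s

Shutter speed: 15 → 8 → 4 → 2 → 1 → 1/2 — 5 stops faster (darker).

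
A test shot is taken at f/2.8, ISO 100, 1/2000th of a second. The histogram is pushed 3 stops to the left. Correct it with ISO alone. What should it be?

ISO 800

Underexposed by 3 stops → need 3 stops brighter.
ISO: 100 → 200 → 400 → 800.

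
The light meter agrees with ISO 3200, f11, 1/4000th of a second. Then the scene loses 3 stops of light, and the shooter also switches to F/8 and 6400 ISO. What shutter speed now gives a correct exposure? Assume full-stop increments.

Scene light: 3 stops darker.
Aperture: f/11 → f/8 — 1 stop opened up (brighter).
ISO: 3200 → 6400 — 1 stop raised (brighter).
Net so far: 1 stop darker. Shutter speed: 1/4000 → 1/2000.

1/2000s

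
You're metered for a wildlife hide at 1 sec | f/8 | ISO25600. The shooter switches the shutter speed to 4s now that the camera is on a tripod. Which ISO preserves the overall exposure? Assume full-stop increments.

Shutter speed: 1 → 2 → 4 — 2 stops longer (brighter).
Need 2 stops darker from the ISO: 25600 → 12800 → 6400.

ISO 6400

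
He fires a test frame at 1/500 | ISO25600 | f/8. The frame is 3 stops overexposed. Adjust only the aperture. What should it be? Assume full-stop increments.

Overexposed by 3 stops → need 3 stops darker.
Aperture: f/8 → f/11 → f/16 → f/22.

f/22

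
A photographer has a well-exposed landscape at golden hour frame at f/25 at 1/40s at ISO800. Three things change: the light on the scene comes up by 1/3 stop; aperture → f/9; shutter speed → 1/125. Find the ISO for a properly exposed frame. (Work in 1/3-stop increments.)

ISO 250

Scene light: 1/3 stop brighter.
Aperture: f/25 → f/22 → f/20 → f/18 → f/16 → f/14 → f/13 → f/11 → f/10 → f/9 — 3 stops opened up (brighter).
Shutter speed: 1/40 → 1/50 → 1/60 → 1/80 → 1/100 → 1/125 — 1 2/3 stops shorter (darker).
Net so far: 1 2/3 stops brighter. ISO: 800 → 640 → 500 → 400 → 320 → 250.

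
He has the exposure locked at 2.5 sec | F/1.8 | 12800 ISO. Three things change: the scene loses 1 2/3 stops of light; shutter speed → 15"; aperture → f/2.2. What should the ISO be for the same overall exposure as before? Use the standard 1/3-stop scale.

Scene light: 1 2/3 stops darker.
Shutter speed: 2.5 → 3.2 → 4 → 5 → 6 → 8 → 10 → 13 → 15 — 2 2/3 stops longer (brighter).
Aperture: f/1.8 → f/2 → f/2.2 — 2/3 stop stopped down (darker).
Net so far: 1/3 stop brighter. ISO: 12800 → 10000.

ISO 10000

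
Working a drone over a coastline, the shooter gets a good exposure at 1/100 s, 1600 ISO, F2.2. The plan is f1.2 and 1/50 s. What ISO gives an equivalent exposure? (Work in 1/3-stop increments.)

Aperture: f/2.2 → f/2 → f/1.8 → f/1.6 → f/1.4 → f/1.2 — 1 2/3 stops opened up (brighter).
Shutter speed: 1/100 → 1/80 → 1/60 → 1/50 — 1 stop slower (brighter).
Net change so far: 2 2/3 stops brighter. Offset with the ISO: 1600 → 1250 → 1000 → 800 → 640 → 500 → 400 → 320 → 250.

ISO 250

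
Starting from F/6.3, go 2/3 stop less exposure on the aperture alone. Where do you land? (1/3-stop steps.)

Aperture: f/6.3 → f/7.1 → f/8 — 2/3 stop narrower (darker).

f/8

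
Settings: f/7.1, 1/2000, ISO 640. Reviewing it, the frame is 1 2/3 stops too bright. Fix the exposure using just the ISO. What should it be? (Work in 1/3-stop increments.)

Overexposed by 1 2/3 stops → need 1 2/3 stops darker.
ISO: 640 → 500 → 400 → 320 → 250 → 200.

ISO 200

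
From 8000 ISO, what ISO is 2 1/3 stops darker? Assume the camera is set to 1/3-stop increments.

ISO 1600

ISO: 8000 → 6400 → 5000 → 4000 → 3200 → 2500 → 2000 → 1600 — 2 1/3 stops lower (darker).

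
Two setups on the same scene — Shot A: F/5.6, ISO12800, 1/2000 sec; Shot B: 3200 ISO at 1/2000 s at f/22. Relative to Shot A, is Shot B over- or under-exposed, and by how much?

6 stops darker

Aperture: f/5.6 → f/8 → f/11 → f/16 → f/22 — 4 stops narrower (darker).
Shutter speed: unchanged.
ISO: 12800 → 6400 → 3200 — 2 stops lower (darker).
Net: −4 −2 = −6 stops.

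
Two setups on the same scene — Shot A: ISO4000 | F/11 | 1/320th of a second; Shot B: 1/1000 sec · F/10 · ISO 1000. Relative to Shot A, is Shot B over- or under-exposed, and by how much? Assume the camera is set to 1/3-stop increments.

Aperture: f/11 → f/10 — 1/3 stop opened up (brighter).
Shutter speed: 1/320 → 1/400 → 1/500 → 1/640 → 1/800 → 1/1000 — 1 2/3 stops faster (darker).
ISO: 4000 → 3200 → 2500 → 2000 → 1600 → 1250 → 1000 — 2 stops lower (darker).
Net: +1/3 −1 2/3 −2 = −3 1/3 stops.

3 1/3 stops darker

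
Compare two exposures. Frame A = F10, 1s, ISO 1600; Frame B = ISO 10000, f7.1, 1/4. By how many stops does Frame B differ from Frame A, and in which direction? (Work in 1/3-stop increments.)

Aperture: f/10 → f/9 → f/8 → f/7.1 — 1 stop opened up (brighter).
Shutter speed: 1 → 0.8 → 0.6 → 0.5 → 0.4 → 0.3 → 1/4 — 2 stops shorter (darker).
ISO: 1600 → 2000 → 2500 → 3200 → 4000 → 5000 → 6400 → 8000 → 10000 — 2 2/3 stops raised (brighter).
Net: +1 −2 +2 2/3 = +1 2/3 stops.

1 2/3 stops brighter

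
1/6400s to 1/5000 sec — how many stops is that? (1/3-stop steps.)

1/3 stop

1/6400 → 1/5000 — count the steps: 1 third-stops = 1/3 stop.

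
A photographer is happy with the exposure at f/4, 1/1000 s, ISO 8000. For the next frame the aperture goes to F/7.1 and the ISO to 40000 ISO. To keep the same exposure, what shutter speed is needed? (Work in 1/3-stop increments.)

1/1600s

Aperture: f/4 → f/4.5 → f/5 → f/5.6 → f/6.3 → f/7.1 — 1 2/3 stops narrower (darker).
ISO: 8000 → 10000 → 12800 → 16000 → 20000 → 25600 → 32000 → 40000 — 2 1/3 stops raised (brighter).
Net change so far: 2/3 stop brighter. Offset with the shutter speed: 1/1000 → 1/1250 → 1/1600.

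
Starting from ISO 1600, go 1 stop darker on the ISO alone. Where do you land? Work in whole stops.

ISO: 1600 → 800 — 1 stop lower (darker).

ISO 800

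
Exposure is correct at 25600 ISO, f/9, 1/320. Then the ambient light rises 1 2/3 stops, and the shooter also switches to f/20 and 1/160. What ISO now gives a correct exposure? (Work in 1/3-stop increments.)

ISO 20000

Scene light: 1 2/3 stops brighter.
Aperture: f/9 → f/10 → f/11 → f/13 → f/14 → f/16 → f/18 → f/20 — 2 1/3 stops smaller aperture (darker).
Shutter speed: 1/320 → 1/250 → 1/200 → 1/160 — 1 stop slower (brighter).
Net so far: 1/3 stop brighter. ISO: 25600 → 20000.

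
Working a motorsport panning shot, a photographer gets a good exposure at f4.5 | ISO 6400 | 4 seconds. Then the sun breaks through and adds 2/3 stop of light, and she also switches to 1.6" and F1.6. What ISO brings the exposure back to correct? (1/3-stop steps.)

ISO 1250

Scene light: 2/3 stop brighter.
Shutter speed: 4 → 3.2 → 2.5 → 2 → 1.6 — 1 1/3 stops shorter (darker).
Aperture: f/4.5 → f/4 → f/3.5 → f/3.2 → f/2.8 → f/2.5 → f/2.2 → f/2 → f/1.8 → f/1.6 — 3 stops wider (brighter).
Net so far: 2 1/3 stops brighter. ISO: 6400 → 5000 → 4000 → 3200 → 2500 → 2000 → 1600 → 1250.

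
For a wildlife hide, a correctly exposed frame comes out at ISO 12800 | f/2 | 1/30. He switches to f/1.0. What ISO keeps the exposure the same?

Aperture: f/2 → f/1.4 → f/1.0 — 2 stops opened up (brighter).
Need 2 stops darker from the ISO: 12800 → 6400 → 3200.

ISO 3200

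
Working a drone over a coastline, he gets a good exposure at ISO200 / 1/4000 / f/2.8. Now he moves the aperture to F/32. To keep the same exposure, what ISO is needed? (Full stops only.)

Aperture: f/2.8 → f/4 → f/5.6 → f/8 → f/11 → f/16 → f/22 → f/32 — 7 stops stopped down (darker).
Need 7 stops brighter from the ISO: 200 → 400 → 800 → 1600 → 3200 → 6400 → 12800 → 25600.

ISO 25600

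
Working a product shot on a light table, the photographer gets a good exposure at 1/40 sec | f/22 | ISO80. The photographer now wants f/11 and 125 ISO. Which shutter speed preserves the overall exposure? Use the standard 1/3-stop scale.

Aperture: f/22 → f/20 → f/18 → f/16 → f/14 → f/13 → f/11 — 2 stops opened up (brighter).
ISO: 80 → 100 → 125 — 2/3 stop higher (brighter).
Net change so far: 2 2/3 stops brighter. Offset with the shutter speed: 1/40 → 1/50 → 1/60 → 1/80 → 1/100 → 1/125 → 1/160 → 1/200 → 1/250.

1/250s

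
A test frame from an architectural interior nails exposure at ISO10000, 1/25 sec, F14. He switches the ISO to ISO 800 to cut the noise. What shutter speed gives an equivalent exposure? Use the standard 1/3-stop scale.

0.5 s

ISO: 10000 → 8000 → 6400 → 5000 → 4000 → 3200 → 2500 → 2000 → 1600 → 1250 → 1000 → 800 — 3 2/3 stops dropped (darker).
Need 3 2/3 stops brighter from the shutter speed: 1/25 → 1/20 → 1/15 → 1/13 → 1/10 → 1/8 → 1/6 → 1/5 → 1/4 → 0.3 → 0.4 → 0.5.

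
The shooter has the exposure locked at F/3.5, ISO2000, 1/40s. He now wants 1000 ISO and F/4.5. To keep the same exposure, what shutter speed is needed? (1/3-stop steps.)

1/13s

ISO: 2000 → 1600 → 1250 → 1000 — 1 stop lower (darker).
Aperture: f/3.5 → f/4 → f/4.5 — 2/3 stop smaller aperture (darker).
Net change so far: 1 2/3 stops darker. Offset with the shutter speed: 1/40 → 1/30 → 1/25 → 1/20 → 1/15 → 1/13.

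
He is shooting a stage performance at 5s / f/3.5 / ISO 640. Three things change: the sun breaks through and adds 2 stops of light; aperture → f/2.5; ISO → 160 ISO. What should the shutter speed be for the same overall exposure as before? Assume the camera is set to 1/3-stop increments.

2.5 s

Scene light: 2 stops brighter.
Aperture: f/3.5 → f/3.2 → f/2.8 → f/2.5 — 1 stop larger aperture (brighter).
ISO: 640 → 500 → 400 → 320 → 250 → 200 → 160 — 2 stops dropped (darker).
Net so far: 1 stop brighter. Shutter speed: 5 → 4 → 3.2 → 2.5.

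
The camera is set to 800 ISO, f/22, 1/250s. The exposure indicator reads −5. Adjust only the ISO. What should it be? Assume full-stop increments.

ISO 25600

Underexposed by 5 stops → need 5 stops brighter.
ISO: 800 → 1600 → 3200 → 6400 → 12800 → 25600.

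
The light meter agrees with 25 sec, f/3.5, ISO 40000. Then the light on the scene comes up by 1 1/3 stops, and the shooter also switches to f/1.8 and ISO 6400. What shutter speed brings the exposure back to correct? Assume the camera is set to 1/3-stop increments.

Scene light: 1 1/3 stops brighter.
Aperture: f/3.5 → f/3.2 → f/2.8 → f/2.5 → f/2.2 → f/2 → f/1.8 — 2 stops larger aperture (brighter).
ISO: 40000 → 32000 → 25600 → 20000 → 16000 → 12800 → 10000 → 8000 → 6400 — 2 2/3 stops lower (darker).
Net so far: 2/3 stop brighter. Shutter speed: 25 → 20 → 15.

15 s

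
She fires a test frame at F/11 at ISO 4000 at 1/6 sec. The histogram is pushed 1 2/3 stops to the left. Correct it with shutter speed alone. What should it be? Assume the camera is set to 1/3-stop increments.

0.5 s

Underexposed by 1 2/3 stops → need 1 2/3 stops brighter.
Shutter speed: 1/6 → 1/5 → 1/4 → 0.3 → 0.4 → 0.5.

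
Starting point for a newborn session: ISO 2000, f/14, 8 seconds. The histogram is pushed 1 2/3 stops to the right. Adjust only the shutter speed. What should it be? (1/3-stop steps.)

2.5 s

Overexposed by 1 2/3 stops → need 1 2/3 stops darker.
Shutter speed: 8 → 6 → 5 → 4 → 3.2 → 2.5.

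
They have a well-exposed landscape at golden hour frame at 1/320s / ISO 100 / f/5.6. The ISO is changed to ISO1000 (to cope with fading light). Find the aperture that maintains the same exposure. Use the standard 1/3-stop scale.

f/18

ISO: 100 → 125 → 160 → 200 → 250 → 320 → 400 → 500 → 640 → 800 → 1000 — 3 1/3 stops raised (brighter).
Need 3 1/3 stops darker from the aperture: f/5.6 → f/6.3 → f/7.1 → f/8 → f/9 → f/10 → f/11 → f/13 → f/14 → f/16 → f/18.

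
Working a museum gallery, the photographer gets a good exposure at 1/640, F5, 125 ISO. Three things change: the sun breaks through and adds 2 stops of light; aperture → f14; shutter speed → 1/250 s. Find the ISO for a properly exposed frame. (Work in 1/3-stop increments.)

ISO 100

Scene light: 2 stops brighter.
Aperture: f/5 → f/5.6 → f/6.3 → f/7.1 → f/8 → f/9 → f/10 → f/11 → f/13 → f/14 — 3 stops narrower (darker).
Shutter speed: 1/640 → 1/500 → 1/400 → 1/320 → 1/250 — 1 1/3 stops slower (brighter).
Net so far: 1/3 stop brighter. ISO: 125 → 100.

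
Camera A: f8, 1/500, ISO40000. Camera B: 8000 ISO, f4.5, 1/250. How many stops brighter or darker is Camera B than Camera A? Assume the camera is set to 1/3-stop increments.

1/3 stop brighter

Aperture: f/8 → f/7.1 → f/6.3 → f/5.6 → f/5 → f/4.5 — 1 2/3 stops larger aperture (brighter).
Shutter speed: 1/500 → 1/400 → 1/320 → 1/250 — 1 stop longer (brighter).
ISO: 40000 → 32000 → 25600 → 20000 → 16000 → 12800 → 10000 → 8000 — 2 1/3 stops dropped (darker).
Net: +1 2/3 +1 −2 1/3 = +1/3 stops.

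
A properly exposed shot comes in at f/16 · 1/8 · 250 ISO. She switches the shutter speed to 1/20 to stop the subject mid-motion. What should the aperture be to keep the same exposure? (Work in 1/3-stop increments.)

Shutter speed: 1/8 → 1/10 → 1/13 → 1/15 → 1/20 — 1 1/3 stops shorter (darker).
Need 1 1/3 stops brighter from the aperture: f/16 → f/14 → f/13 → f/11 → f/10.

f/10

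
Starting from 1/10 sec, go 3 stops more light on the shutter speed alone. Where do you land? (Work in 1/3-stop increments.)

0.8 s

Shutter speed: 1/10 → 1/8 → 1/6 → 1/5 → 1/4 → 0.3 → 0.4 → 0.5 → 0.6 → 0.8 — 3 stops longer (brighter).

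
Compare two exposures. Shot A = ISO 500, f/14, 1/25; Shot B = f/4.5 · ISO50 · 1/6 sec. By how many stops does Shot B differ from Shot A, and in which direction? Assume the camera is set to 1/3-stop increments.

Aperture: f/14 → f/13 → f/11 → f/10 → f/9 → f/8 → f/7.1 → f/6.3 → f/5.6 → f/5 → f/4.5 — 3 1/3 stops wider (brighter).
Shutter speed: 1/25 → 1/20 → 1/15 → 1/13 → 1/10 → 1/8 → 1/6 — 2 stops longer (brighter).
ISO: 500 → 400 → 320 → 250 → 200 → 160 → 125 → 100 → 80 → 64 → 50 — 3 1/3 stops lower (darker).
Net: +3 1/3 +2 −3 1/3 = +2 stops.

2 stops brighter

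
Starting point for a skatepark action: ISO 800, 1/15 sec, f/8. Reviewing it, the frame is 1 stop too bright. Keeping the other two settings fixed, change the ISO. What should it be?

Overexposed by 1 stop → need 1 stop darker.
ISO: 800 → 400.

ISO 400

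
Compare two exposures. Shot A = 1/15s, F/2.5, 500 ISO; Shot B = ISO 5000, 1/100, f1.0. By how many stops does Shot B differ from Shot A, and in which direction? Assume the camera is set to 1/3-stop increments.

3 1/3 stops brighter

Aperture: f/2.5 → f/2.2 → f/2 → f/1.8 → f/1.6 → f/1.4 → f/1.2 → f/1.1 → f/1.0 — 2 2/3 stops wider (brighter).
Shutter speed: 1/15 → 1/20 → 1/25 → 1/30 → 1/40 → 1/50 → 1/60 → 1/80 → 1/100 — 2 2/3 stops faster (darker).
ISO: 500 → 640 → 800 → 1000 → 1250 → 1600 → 2000 → 2500 → 3200 → 4000 → 5000 — 3 1/3 stops raised (brighter).
Net: +2 2/3 −2 2/3 +3 1/3 = +3 1/3 stops.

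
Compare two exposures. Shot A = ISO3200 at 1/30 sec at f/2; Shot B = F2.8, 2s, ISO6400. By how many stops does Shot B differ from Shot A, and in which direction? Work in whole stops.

6 stops brighter

Aperture: f/2 → f/2.8 — 1 stop smaller aperture (darker).
Shutter speed: 1/30 → 1/15 → 1/8 → 1/4 → 1/2 → 1 → 2 — 6 stops slower (brighter).
ISO: 3200 → 6400 — 1 stop raised (brighter).
Net: −1 +6 +1 = +6 stops.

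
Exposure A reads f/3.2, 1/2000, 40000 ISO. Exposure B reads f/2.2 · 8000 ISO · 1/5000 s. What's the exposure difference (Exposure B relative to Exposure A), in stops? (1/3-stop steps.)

2 2/3 stops darker

Aperture: f/3.2 → f/2.8 → f/2.5 → f/2.2 — 1 stop larger aperture (brighter).
Shutter speed: 1/2000 → 1/2500 → 1/3200 → 1/4000 → 1/5000 — 1 1/3 stops faster (darker).
ISO: 40000 → 32000 → 25600 → 20000 → 16000 → 12800 → 10000 → 8000 — 2 1/3 stops dropped (darker).
Net: +1 −1 1/3 −2 1/3 = −2 2/3 stops.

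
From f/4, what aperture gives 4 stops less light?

Aperture: f/4 → f/5.6 → f/8 → f/11 → f/16 — 4 stops narrower (darker).

f/16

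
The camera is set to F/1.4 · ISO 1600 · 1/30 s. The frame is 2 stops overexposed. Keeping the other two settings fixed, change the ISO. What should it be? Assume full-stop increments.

ISO 400

Overexposed by 2 stops → need 2 stops darker.
ISO: 1600 → 800 → 400.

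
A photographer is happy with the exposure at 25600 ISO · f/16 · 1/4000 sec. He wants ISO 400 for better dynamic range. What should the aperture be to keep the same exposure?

ISO: 25600 → 12800 → 6400 → 3200 → 1600 → 800 → 400 — 6 stops dropped (darker).
Need 6 stops brighter from the aperture: f/16 → f/11 → f/8 → f/5.6 → f/4 → f/2.8 → f/2.

f/2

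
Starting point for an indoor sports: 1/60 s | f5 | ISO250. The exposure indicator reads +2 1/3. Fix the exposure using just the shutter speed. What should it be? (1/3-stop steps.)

1/320s

Overexposed by 2 1/3 stops → need 2 1/3 stops darker.
Shutter speed: 1/60 → 1/80 → 1/100 → 1/125 → 1/160 → 1/200 → 1/250 → 1/320.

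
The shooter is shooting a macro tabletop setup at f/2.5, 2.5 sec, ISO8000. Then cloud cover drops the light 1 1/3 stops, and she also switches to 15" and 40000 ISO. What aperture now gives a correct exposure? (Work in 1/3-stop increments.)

Scene light: 1 1/3 stops darker.
Shutter speed: 2.5 → 3.2 → 4 → 5 → 6 → 8 → 10 → 13 → 15 — 2 2/3 stops longer (brighter).
ISO: 8000 → 10000 → 12800 → 16000 → 20000 → 25600 → 32000 → 40000 — 2 1/3 stops raised (brighter).
Net so far: 3 2/3 stops brighter. Aperture: f/2.5 → f/2.8 → f/3.2 → f/3.5 → f/4 → f/4.5 → f/5 → f/5.6 → f/6.3 → f/7.1 → f/8 → f/9.

f/9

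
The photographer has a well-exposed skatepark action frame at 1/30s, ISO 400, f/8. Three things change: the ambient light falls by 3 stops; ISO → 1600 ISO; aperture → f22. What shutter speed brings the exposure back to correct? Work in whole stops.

1/2s

Scene light: 3 stops darker.
ISO: 400 → 800 → 1600 — 2 stops higher (brighter).
Aperture: f/8 → f/11 → f/16 → f/22 — 3 stops smaller aperture (darker).
Net so far: 4 stops darker. Shutter speed: 1/30 → 1/15 → 1/8 → 1/4 → 1/2.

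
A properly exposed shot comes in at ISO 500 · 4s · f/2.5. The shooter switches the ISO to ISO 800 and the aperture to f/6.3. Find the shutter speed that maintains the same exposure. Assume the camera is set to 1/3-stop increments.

ISO: 500 → 640 → 800 — 2/3 stop raised (brighter).
Aperture: f/2.5 → f/2.8 → f/3.2 → f/3.5 → f/4 → f/4.5 → f/5 → f/5.6 → f/6.3 — 2 2/3 stops smaller aperture (darker).
Net change so far: 2 stops darker. Offset with the shutter speed: 4 → 5 → 6 → 8 → 10 → 13 → 15.

15 s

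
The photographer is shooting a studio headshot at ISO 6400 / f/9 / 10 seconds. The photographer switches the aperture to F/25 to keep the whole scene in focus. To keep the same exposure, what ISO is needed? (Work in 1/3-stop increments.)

Aperture: f/9 → f/10 → f/11 → f/13 → f/14 → f/16 → f/18 → f/20 → f/22 → f/25 — 3 stops stopped down (darker).
Need 3 stops brighter from the ISO: 6400 → 8000 → 10000 → 12800 → 16000 → 20000 → 25600 → 32000 → 40000 → 51200.

ISO 51200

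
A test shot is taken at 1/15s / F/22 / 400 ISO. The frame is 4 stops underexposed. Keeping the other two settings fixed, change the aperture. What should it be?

Underexposed by 4 stops → need 4 stops brighter.
Aperture: f/22 → f/16 → f/11 → f/8 → f/5.6.

f/5.6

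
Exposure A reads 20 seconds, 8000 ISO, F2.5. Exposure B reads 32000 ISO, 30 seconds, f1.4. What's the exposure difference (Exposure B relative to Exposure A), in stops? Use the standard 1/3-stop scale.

Aperture: f/2.5 → f/2.2 → f/2 → f/1.8 → f/1.6 → f/1.4 — 1 2/3 stops opened up (brighter).
Shutter speed: 20 → 25 → 30 — 2/3 stop longer (brighter).
ISO: 8000 → 10000 → 12800 → 16000 → 20000 → 25600 → 32000 — 2 stops raised (brighter).
Net: +1 2/3 +2/3 +2 = +4 1/3 stops.

4 1/3 stops brighter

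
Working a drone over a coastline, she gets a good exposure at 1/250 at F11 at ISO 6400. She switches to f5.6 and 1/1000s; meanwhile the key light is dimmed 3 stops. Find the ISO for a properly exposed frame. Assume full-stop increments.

Scene light: 3 stops darker.
Aperture: f/11 → f/8 → f/5.6 — 2 stops larger aperture (brighter).
Shutter speed: 1/250 → 1/500 → 1/1000 — 2 stops shorter (darker).
Net so far: 3 stops darker. ISO: 6400 → 12800 → 25600 → 51200.

ISO 51200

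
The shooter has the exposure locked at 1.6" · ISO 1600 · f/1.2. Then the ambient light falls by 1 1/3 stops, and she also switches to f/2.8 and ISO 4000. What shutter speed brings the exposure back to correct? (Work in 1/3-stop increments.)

Scene light: 1 1/3 stops darker.
Aperture: f/1.2 → f/1.4 → f/1.6 → f/1.8 → f/2 → f/2.2 → f/2.5 → f/2.8 — 2 1/3 stops narrower (darker).
ISO: 1600 → 2000 → 2500 → 3200 → 4000 — 1 1/3 stops raised (brighter).
Net so far: 2 1/3 stops darker. Shutter speed: 1.6 → 2 → 2.5 → 3.2 → 4 → 5 → 6 → 8.

8 s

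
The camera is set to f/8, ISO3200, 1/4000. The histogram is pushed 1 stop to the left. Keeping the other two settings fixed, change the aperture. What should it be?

Underexposed by 1 stop → need 1 stop brighter.
Aperture: f/8 → f/5.6.

f/5.6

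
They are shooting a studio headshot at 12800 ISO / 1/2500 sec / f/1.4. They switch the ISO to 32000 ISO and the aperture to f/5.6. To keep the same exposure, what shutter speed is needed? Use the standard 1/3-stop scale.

1/400s

ISO: 12800 → 16000 → 20000 → 25600 → 32000 — 1 1/3 stops raised (brighter).
Aperture: f/1.4 → f/1.6 → f/1.8 → f/2 → f/2.2 → f/2.5 → f/2.8 → f/3.2 → f/3.5 → f/4 → f/4.5 → f/5 → f/5.6 — 4 stops smaller aperture (darker).
Net change so far: 2 2/3 stops darker. Offset with the shutter speed: 1/2500 → 1/2000 → 1/1600 → 1/1250 → 1/1000 → 1/800 → 1/640 → 1/500 → 1/400.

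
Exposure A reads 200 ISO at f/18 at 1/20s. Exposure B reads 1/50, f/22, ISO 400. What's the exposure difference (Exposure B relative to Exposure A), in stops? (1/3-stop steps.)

1 stop darker

Aperture: f/18 → f/20 → f/22 — 2/3 stop narrower (darker).
Shutter speed: 1/20 → 1/25 → 1/30 → 1/40 → 1/50 — 1 1/3 stops shorter (darker).
ISO: 200 → 250 → 320 → 400 — 1 stop raised (brighter).
Net: −2/3 −1 1/3 +1 = −1 stop.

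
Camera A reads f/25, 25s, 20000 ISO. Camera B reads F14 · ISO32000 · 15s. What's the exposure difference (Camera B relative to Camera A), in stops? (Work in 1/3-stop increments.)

Aperture: f/25 → f/22 → f/20 → f/18 → f/16 → f/14 — 1 2/3 stops wider (brighter).
Shutter speed: 25 → 20 → 15 — 2/3 stop shorter (darker).
ISO: 20000 → 25600 → 32000 — 2/3 stop higher (brighter).
Net: +1 2/3 −2/3 +2/3 = +1 2/3 stops.

1 2/3 stops brighter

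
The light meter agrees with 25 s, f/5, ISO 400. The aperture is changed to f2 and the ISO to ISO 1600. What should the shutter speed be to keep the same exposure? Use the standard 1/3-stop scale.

1 s

Aperture: f/5 → f/4.5 → f/4 → f/3.5 → f/3.2 → f/2.8 → f/2.5 → f/2.2 → f/2 — 2 2/3 stops wider (brighter).
ISO: 400 → 500 → 640 → 800 → 1000 → 1250 → 1600 — 2 stops higher (brighter).
Net change so far: 4 2/3 stops brighter. Offset with the shutter speed: 25 → 20 → 15 → 13 → 10 → 8 → 6 → 5 → 4 → 3.2 → 2.5 → 2 → 1.6 → 1.3 → 1.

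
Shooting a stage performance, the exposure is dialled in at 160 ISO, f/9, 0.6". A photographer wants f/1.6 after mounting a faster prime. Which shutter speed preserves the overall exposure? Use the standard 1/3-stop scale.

1/50s

Aperture: f/9 → f/8 → f/7.1 → f/6.3 → f/5.6 → f/5 → f/4.5 → f/4 → f/3.5 → f/3.2 → f/2.8 → f/2.5 → f/2.2 → f/2 → f/1.8 → f/1.6 — 5 stops wider (brighter).
Need 5 stops darker from the shutter speed: 0.6 → 0.5 → 0.4 → 0.3 → 1/4 → 1/5 → 1/6 → 1/8 → 1/10 → 1/13 → 1/15 → 1/20 → 1/25 → 1/30 → 1/40 → 1/50.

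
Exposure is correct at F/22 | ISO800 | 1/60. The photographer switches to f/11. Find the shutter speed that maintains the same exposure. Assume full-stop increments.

Aperture: f/22 → f/16 → f/11 — 2 stops larger aperture (brighter).
Need 2 stops darker from the shutter speed: 1/60 → 1/125 → 1/250.

1/250s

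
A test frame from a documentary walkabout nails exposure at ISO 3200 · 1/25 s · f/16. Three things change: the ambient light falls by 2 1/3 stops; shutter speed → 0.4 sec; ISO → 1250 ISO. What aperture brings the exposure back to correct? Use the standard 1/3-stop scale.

Scene light: 2 1/3 stops darker.
Shutter speed: 1/25 → 1/20 → 1/15 → 1/13 → 1/10 → 1/8 → 1/6 → 1/5 → 1/4 → 0.3 → 0.4 — 3 1/3 stops slower (brighter).
ISO: 3200 → 2500 → 2000 → 1600 → 1250 — 1 1/3 stops lower (darker).
Net so far: 1/3 stop darker. Aperture: f/16 → f/14.

f/14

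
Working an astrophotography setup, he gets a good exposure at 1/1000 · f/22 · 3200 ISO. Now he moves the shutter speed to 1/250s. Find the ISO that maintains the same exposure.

Shutter speed: 1/1000 → 1/500 → 1/250 — 2 stops slower (brighter).
Need 2 stops darker from the ISO: 3200 → 1600 → 800.

ISO 800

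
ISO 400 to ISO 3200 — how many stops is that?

400 → 800 → 1600 → 3200 — count the steps: 3 stops.

3 stops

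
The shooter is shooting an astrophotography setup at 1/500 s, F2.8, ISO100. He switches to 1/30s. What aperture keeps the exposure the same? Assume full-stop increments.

f/11

Shutter speed: 1/500 → 1/250 → 1/125 → 1/60 → 1/30 — 4 stops longer (brighter).
Need 4 stops darker from the aperture: f/2.8 → f/4 → f/5.6 → f/8 → f/11.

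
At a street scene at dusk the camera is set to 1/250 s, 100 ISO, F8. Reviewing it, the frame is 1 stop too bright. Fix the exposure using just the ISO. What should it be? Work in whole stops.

ISO 50

Overexposed by 1 stop → need 1 stop darker.
ISO: 100 → 50.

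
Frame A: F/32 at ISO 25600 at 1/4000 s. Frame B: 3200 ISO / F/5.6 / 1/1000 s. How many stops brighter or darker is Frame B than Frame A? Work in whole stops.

4 stops brighter

Aperture: f/32 → f/22 → f/16 → f/11 → f/8 → f/5.6 — 5 stops larger aperture (brighter).
Shutter speed: 1/4000 → 1/2000 → 1/1000 — 2 stops slower (brighter).
ISO: 25600 → 12800 → 6400 → 3200 — 3 stops lower (darker).
Net: +5 +2 −3 = +4 stops.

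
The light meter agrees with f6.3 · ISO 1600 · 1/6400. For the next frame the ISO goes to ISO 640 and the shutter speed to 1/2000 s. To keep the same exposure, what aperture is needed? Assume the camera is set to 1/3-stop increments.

ISO: 1600 → 1250 → 1000 → 800 → 640 — 1 1/3 stops lower (darker).
Shutter speed: 1/6400 → 1/5000 → 1/4000 → 1/3200 → 1/2500 → 1/2000 — 1 2/3 stops slower (brighter).
Net change so far: 1/3 stop brighter. Offset with the aperture: f/6.3 → f/7.1.

f/7.1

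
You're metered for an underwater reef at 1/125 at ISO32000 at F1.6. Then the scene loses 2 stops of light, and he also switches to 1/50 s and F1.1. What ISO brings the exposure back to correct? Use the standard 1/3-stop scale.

ISO 25600

Scene light: 2 stops darker.
Shutter speed: 1/125 → 1/100 → 1/80 → 1/60 → 1/50 — 1 1/3 stops slower (brighter).
Aperture: f/1.6 → f/1.4 → f/1.2 → f/1.1 — 1 stop opened up (brighter).
Net so far: 1/3 stop brighter. ISO: 32000 → 25600.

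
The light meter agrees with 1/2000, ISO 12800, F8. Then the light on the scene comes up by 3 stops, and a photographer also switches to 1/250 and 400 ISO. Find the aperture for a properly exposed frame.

f/11

Scene light: 3 stops brighter.
Shutter speed: 1/2000 → 1/1000 → 1/500 → 1/250 — 3 stops longer (brighter).
ISO: 12800 → 6400 → 3200 → 1600 → 800 → 400 — 5 stops lower (darker).
Net so far: 1 stop brighter. Aperture: f/8 → f/11.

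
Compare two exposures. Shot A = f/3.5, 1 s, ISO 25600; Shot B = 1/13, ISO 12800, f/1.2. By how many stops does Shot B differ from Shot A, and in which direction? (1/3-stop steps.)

Aperture: f/3.5 → f/3.2 → f/2.8 → f/2.5 → f/2.2 → f/2 → f/1.8 → f/1.6 → f/1.4 → f/1.2 — 3 stops wider (brighter).
Shutter speed: 1 → 0.8 → 0.6 → 0.5 → 0.4 → 0.3 → 1/4 → 1/5 → 1/6 → 1/8 → 1/10 → 1/13 — 3 2/3 stops shorter (darker).
ISO: 25600 → 20000 → 16000 → 12800 — 1 stop dropped (darker).
Net: +3 −3 2/3 −1 = −1 2/3 stops.

1 2/3 stops darker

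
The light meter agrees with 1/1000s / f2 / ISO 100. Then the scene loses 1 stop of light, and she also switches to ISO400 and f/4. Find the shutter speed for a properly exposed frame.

Scene light: 1 stop darker.
ISO: 100 → 200 → 400 — 2 stops raised (brighter).
Aperture: f/2 → f/2.8 → f/4 — 2 stops smaller aperture (darker).
Net so far: 1 stop darker. Shutter speed: 1/1000 → 1/500.

1/500s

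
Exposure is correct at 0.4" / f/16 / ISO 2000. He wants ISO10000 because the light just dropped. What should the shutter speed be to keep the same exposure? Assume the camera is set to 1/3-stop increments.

ISO: 2000 → 2500 → 3200 → 4000 → 5000 → 6400 → 8000 → 10000 — 2 1/3 stops higher (brighter).
Need 2 1/3 stops darker from the shutter speed: 0.4 → 0.3 → 1/4 → 1/5 → 1/6 → 1/8 → 1/10 → 1/13.

1/13s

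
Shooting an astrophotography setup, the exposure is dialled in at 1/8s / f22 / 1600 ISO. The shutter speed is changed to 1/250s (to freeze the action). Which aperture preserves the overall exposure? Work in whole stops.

f/4

Shutter speed: 1/8 → 1/15 → 1/30 → 1/60 → 1/125 → 1/250 — 5 stops faster (darker).
Need 5 stops brighter from the aperture: f/22 → f/16 → f/11 → f/8 → f/5.6 → f/4.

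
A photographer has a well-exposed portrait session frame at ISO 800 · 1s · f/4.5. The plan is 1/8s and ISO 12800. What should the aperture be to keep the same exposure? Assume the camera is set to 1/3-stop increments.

Shutter speed: 1 → 0.8 → 0.6 → 0.5 → 0.4 → 0.3 → 1/4 → 1/5 → 1/6 → 1/8 — 3 stops faster (darker).
ISO: 800 → 1000 → 1250 → 1600 → 2000 → 2500 → 3200 → 4000 → 5000 → 6400 → 8000 → 10000 → 12800 — 4 stops raised (brighter).
Net change so far: 1 stop brighter. Offset with the aperture: f/4.5 → f/5 → f/5.6 → f/6.3.

f/6.3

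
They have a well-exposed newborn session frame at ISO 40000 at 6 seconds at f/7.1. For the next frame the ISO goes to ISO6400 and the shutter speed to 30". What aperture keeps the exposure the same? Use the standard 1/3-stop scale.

ISO: 40000 → 32000 → 25600 → 20000 → 16000 → 12800 → 10000 → 8000 → 6400 — 2 2/3 stops dropped (darker).
Shutter speed: 6 → 8 → 10 → 13 → 15 → 20 → 25 → 30 — 2 1/3 stops longer (brighter).
Net change so far: 1/3 stop darker. Offset with the aperture: f/7.1 → f/6.3.

f/6.3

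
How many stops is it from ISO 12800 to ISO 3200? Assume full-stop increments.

2 stops

12800 → 6400 → 3200 — count the steps: 2 stops.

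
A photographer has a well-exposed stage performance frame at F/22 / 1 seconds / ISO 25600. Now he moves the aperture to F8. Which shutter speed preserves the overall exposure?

Aperture: f/22 → f/16 → f/11 → f/8 — 3 stops opened up (brighter).
Need 3 stops darker from the shutter speed: 1 → 1/2 → 1/4 → 1/8.

1/8s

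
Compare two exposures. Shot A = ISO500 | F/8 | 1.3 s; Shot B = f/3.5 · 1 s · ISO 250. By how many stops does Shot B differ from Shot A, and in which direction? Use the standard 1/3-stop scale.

Aperture: f/8 → f/7.1 → f/6.3 → f/5.6 → f/5 → f/4.5 → f/4 → f/3.5 — 2 1/3 stops larger aperture (brighter).
Shutter speed: 1.3 → 1 — 1/3 stop shorter (darker).
ISO: 500 → 400 → 320 → 250 — 1 stop lower (darker).
Net: +2 1/3 −1/3 −1 = +1 stop.

1 stop brighter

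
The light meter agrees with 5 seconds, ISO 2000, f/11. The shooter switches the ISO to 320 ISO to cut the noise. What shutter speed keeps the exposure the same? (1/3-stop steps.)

30 s

ISO: 2000 → 1600 → 1250 → 1000 → 800 → 640 → 500 → 400 → 320 — 2 2/3 stops lower (darker).
Need 2 2/3 stops brighter from the shutter speed: 5 → 6 → 8 → 10 → 13 → 15 → 20 → 25 → 30.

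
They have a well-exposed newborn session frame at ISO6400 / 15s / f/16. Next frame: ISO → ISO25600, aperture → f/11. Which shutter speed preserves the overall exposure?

ISO: 6400 → 12800 → 25600 — 2 stops raised (brighter).
Aperture: f/16 → f/11 — 1 stop larger aperture (brighter).
Net change so far: 3 stops brighter. Offset with the shutter speed: 15 → 8 → 4 → 2.

2 s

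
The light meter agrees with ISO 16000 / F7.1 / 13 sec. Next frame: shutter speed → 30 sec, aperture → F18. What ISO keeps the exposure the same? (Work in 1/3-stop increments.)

ISO 40000

Shutter speed: 13 → 15 → 20 → 25 → 30 — 1 1/3 stops longer (brighter).
Aperture: f/7.1 → f/8 → f/9 → f/10 → f/11 → f/13 → f/14 → f/16 → f/18 — 2 2/3 stops stopped down (darker).
Net change so far: 1 1/3 stops darker. Offset with the ISO: 16000 → 20000 → 25600 → 32000 → 40000.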